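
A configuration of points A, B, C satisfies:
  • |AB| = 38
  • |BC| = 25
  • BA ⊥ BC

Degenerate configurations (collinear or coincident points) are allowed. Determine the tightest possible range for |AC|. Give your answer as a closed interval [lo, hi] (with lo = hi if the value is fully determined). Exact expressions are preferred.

|AC| = √(2069)  (≈ 45.4863)

|AB| ∈ {38}
|BC| ∈ {25}
|AC| ∈ {√(2069)}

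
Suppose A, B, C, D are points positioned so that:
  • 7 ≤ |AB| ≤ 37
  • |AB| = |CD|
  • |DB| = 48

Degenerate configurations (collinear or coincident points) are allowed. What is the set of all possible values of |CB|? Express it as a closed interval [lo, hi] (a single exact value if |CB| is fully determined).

|CB| ∈ [11, 85]  (≈ [11.0000, 85.0000])

|AB| ∈ [7, 37]
|BD| ∈ {48}
|CD| ∈ [7, 37]
|AD| ∈ [11, 85]
|BC| ∈ [11, 85]
|AC| ∈ [0, 122]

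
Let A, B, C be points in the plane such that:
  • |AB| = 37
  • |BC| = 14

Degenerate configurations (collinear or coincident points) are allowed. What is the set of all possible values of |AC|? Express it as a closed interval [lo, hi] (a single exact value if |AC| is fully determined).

|AC| ∈ [23, 51]  (≈ [23.0000, 51.0000])

|AB| ∈ {37}
|BC| ∈ {14}
|AC| ∈ [23, 51]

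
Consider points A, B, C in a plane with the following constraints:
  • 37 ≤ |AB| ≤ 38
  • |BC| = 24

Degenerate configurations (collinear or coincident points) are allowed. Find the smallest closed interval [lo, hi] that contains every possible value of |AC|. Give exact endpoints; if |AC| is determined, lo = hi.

|AB| ∈ [37, 38]
|BC| ∈ {24}
|AC| ∈ [13, 62]

|AC| ∈ [13, 62]  (≈ [13.0000, 62.0000])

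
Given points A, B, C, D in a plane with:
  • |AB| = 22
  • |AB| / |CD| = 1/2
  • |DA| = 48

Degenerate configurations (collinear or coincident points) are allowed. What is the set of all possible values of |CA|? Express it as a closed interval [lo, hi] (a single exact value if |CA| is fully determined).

|AB| ∈ {22}
|AD| ∈ {48}
|CD| ∈ {44}
|BD| ∈ [26, 70]
|AC| ∈ [4, 92]
|BC| ∈ [0, 114]

|CA| ∈ [4, 92]  (≈ [4.0000, 92.0000])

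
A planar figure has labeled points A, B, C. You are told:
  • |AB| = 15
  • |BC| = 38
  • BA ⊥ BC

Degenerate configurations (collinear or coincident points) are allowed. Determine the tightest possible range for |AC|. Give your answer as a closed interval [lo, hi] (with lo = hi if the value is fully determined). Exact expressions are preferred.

|AC| = √(1669)  (≈ 40.8534)

|AB| ∈ {15}
|BC| ∈ {38}
|AC| ∈ {√(1669)}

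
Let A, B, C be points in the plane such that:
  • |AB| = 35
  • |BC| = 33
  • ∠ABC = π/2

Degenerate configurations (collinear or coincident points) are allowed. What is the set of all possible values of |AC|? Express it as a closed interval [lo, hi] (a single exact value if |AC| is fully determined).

|AB| ∈ {35}
|BC| ∈ {33}
|AC| ∈ {√(2314)}

|AC| = √(2314)  (≈ 48.1041)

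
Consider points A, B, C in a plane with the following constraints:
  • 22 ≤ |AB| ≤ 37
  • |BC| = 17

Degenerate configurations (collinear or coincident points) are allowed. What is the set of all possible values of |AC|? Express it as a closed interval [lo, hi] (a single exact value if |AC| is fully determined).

|AB| ∈ [22, 37]
|BC| ∈ {17}
|AC| ∈ [5, 54]

|AC| ∈ [5, 54]  (≈ [5.0000, 54.0000])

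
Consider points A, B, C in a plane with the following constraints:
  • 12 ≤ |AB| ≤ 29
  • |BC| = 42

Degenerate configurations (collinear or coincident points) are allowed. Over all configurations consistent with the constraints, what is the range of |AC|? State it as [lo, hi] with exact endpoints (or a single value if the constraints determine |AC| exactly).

|AB| ∈ [12, 29]
|BC| ∈ {42}
|AC| ∈ [13, 71]

|AC| ∈ [13, 71]  (≈ [13.0000, 71.0000])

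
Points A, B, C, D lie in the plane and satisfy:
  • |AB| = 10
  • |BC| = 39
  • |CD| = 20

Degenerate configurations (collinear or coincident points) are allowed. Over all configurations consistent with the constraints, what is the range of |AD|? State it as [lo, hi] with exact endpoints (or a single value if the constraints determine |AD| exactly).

|AD| ∈ [9, 69]  (≈ [9.0000, 69.0000])

|AB| ∈ {10}
|BC| ∈ {39}
|CD| ∈ {20}
|AC| ∈ [29, 49]
|BD| ∈ [19, 59]
|AD| ∈ [9, 69]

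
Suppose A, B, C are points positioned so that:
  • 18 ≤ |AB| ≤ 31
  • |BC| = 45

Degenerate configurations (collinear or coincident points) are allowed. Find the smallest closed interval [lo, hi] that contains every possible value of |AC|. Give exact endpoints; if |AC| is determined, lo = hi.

|AB| ∈ [18, 31]
|BC| ∈ {45}
|AC| ∈ [14, 76]

|AC| ∈ [14, 76]  (≈ [14.0000, 76.0000])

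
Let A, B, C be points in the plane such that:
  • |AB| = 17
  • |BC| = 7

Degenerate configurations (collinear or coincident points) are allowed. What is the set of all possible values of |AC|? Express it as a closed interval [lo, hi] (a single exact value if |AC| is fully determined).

|AC| ∈ [10, 24]  (≈ [10.0000, 24.0000])

|AB| ∈ {17}
|BC| ∈ {7}
|AC| ∈ [10, 24]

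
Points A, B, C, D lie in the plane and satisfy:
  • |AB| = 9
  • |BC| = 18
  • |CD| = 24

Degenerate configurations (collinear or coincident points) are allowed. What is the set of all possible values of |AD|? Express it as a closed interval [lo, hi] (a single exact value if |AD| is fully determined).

|AD| ∈ [0, 51]  (≈ [0.0000, 51.0000])

|AB| ∈ {9}
|BC| ∈ {18}
|CD| ∈ {24}
|AC| ∈ [9, 27]
|BD| ∈ [6, 42]
|AD| ∈ [0, 51]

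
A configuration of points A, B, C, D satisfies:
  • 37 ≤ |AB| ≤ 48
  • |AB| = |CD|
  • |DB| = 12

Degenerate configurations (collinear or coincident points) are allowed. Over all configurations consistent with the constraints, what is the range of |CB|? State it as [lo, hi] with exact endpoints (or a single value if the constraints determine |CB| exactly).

|CB| ∈ [25, 60]  (≈ [25.0000, 60.0000])

|AB| ∈ [37, 48]
|BD| ∈ {12}
|CD| ∈ [37, 48]
|AD| ∈ [25, 60]
|BC| ∈ [25, 60]
|AC| ∈ [0, 108]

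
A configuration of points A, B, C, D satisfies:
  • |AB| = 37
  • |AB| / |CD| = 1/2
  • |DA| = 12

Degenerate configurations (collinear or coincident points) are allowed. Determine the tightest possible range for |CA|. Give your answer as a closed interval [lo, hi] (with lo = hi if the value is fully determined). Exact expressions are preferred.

|AB| ∈ {37}
|AD| ∈ {12}
|CD| ∈ {74}
|BD| ∈ [25, 49]
|AC| ∈ [62, 86]
|BC| ∈ [25, 123]

|CA| ∈ [62, 86]  (≈ [62.0000, 86.0000])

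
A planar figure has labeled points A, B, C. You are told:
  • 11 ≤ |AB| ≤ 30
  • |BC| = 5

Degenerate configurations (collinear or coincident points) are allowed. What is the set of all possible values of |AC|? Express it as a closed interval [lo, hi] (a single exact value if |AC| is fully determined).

|AB| ∈ [11, 30]
|BC| ∈ {5}
|AC| ∈ [6, 35]

|AC| ∈ [6, 35]  (≈ [6.0000, 35.0000])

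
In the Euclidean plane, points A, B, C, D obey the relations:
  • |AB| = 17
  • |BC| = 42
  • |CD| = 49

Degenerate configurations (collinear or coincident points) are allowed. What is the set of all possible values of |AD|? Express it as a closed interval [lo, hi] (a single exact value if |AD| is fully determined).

|AB| ∈ {17}
|BC| ∈ {42}
|CD| ∈ {49}
|AC| ∈ [25, 59]
|BD| ∈ [7, 91]
|AD| ∈ [0, 108]

|AD| ∈ [0, 108]  (≈ [0.0000, 108.0000])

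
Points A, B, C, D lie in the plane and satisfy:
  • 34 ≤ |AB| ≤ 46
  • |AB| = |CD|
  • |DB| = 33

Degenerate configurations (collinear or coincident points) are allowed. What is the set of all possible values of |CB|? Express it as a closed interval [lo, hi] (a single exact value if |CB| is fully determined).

|AB| ∈ [34, 46]
|BD| ∈ {33}
|CD| ∈ [34, 46]
|AD| ∈ [1, 79]
|BC| ∈ [1, 79]
|AC| ∈ [0, 125]

|CB| ∈ [1, 79]  (≈ [1.0000, 79.0000])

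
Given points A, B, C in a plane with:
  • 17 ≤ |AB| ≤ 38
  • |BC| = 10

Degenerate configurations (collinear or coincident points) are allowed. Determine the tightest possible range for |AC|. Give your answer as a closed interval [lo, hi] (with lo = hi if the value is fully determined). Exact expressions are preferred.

|AB| ∈ [17, 38]
|BC| ∈ {10}
|AC| ∈ [7, 48]

|AC| ∈ [7, 48]  (≈ [7.0000, 48.0000])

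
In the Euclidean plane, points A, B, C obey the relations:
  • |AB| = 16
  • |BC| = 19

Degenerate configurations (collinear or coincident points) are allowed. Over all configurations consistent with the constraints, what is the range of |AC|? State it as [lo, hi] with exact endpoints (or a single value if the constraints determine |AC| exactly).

|AB| ∈ {16}
|BC| ∈ {19}
|AC| ∈ [3, 35]

|AC| ∈ [3, 35]  (≈ [3.0000, 35.0000])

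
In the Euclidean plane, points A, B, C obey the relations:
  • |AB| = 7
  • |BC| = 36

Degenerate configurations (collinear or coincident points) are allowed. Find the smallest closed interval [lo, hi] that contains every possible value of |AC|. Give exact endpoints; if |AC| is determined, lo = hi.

|AB| ∈ {7}
|BC| ∈ {36}
|AC| ∈ [29, 43]

|AC| ∈ [29, 43]  (≈ [29.0000, 43.0000])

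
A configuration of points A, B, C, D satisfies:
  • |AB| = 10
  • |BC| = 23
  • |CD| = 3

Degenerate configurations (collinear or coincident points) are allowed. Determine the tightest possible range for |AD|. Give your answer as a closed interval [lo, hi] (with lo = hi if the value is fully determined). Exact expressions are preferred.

|AB| ∈ {10}
|BC| ∈ {23}
|CD| ∈ {3}
|AC| ∈ [13, 33]
|BD| ∈ [20, 26]
|AD| ∈ [10, 36]

|AD| ∈ [10, 36]  (≈ [10.0000, 36.0000])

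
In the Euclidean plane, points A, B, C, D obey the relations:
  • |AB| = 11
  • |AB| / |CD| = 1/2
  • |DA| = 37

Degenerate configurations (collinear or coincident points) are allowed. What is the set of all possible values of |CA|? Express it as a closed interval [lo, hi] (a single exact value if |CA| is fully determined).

|AB| ∈ {11}
|AD| ∈ {37}
|CD| ∈ {22}
|BD| ∈ [26, 48]
|AC| ∈ [15, 59]
|BC| ∈ [4, 70]

|CA| ∈ [15, 59]  (≈ [15.0000, 59.0000])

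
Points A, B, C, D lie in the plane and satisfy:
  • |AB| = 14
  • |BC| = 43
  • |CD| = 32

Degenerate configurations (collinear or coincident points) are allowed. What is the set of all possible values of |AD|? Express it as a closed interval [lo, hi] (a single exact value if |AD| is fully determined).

|AD| ∈ [0, 89]  (≈ [0.0000, 89.0000])

|AB| ∈ {14}
|BC| ∈ {43}
|CD| ∈ {32}
|AC| ∈ [29, 57]
|BD| ∈ [11, 75]
|AD| ∈ [0, 89]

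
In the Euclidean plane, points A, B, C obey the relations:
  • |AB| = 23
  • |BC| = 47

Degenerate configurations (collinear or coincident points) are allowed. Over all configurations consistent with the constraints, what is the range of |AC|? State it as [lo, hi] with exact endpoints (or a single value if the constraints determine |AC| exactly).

|AC| ∈ [24, 70]  (≈ [24.0000, 70.0000])

|AB| ∈ {23}
|BC| ∈ {47}
|AC| ∈ [24, 70]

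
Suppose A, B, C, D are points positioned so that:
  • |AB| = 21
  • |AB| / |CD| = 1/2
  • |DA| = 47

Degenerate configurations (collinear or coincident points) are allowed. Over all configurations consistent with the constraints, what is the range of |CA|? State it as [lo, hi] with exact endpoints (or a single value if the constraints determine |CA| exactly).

|CA| ∈ [5, 89]  (≈ [5.0000, 89.0000])

|AB| ∈ {21}
|AD| ∈ {47}
|CD| ∈ {42}
|BD| ∈ [26, 68]
|AC| ∈ [5, 89]
|BC| ∈ [0, 110]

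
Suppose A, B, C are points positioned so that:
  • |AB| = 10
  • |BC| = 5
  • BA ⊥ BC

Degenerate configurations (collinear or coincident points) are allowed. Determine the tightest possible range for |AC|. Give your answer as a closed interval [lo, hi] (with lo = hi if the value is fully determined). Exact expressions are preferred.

|AC| = 5·√(5)  (≈ 11.1803)

|AB| ∈ {10}
|BC| ∈ {5}
|AC| ∈ {5·√(5)}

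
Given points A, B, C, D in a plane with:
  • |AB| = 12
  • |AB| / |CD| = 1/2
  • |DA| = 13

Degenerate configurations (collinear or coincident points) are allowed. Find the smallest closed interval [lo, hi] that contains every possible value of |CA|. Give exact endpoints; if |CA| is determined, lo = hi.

|CA| ∈ [11, 37]  (≈ [11.0000, 37.0000])

|AB| ∈ {12}
|AD| ∈ {13}
|CD| ∈ {24}
|BD| ∈ [1, 25]
|AC| ∈ [11, 37]
|BC| ∈ [0, 49]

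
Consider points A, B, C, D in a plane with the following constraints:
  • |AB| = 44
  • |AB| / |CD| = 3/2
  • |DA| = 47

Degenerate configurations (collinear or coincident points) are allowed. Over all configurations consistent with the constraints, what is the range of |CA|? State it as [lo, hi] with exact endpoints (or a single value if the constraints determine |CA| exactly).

|AB| ∈ {44}
|AD| ∈ {47}
|CD| ∈ {88/3}
|BD| ∈ [3, 91]
|AC| ∈ [53/3, 229/3]
|BC| ∈ [0, 361/3]

|CA| ∈ [53/3, 229/3]  (≈ [17.6667, 76.3333])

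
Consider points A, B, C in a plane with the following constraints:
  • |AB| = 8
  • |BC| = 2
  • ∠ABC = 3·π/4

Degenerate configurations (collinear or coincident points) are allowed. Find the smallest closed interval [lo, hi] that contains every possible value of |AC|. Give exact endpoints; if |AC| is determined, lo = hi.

|AB| ∈ {8}
|BC| ∈ {2}
|AC| ∈ {2·√(4·√(2) + 17)}

|AC| = 2·√(4·√(2) + 17)  (≈ 9.5198)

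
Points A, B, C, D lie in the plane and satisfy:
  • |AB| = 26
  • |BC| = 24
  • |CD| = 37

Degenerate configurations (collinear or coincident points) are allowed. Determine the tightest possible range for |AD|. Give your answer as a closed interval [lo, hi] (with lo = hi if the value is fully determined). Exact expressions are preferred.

|AB| ∈ {26}
|BC| ∈ {24}
|CD| ∈ {37}
|AC| ∈ [2, 50]
|BD| ∈ [13, 61]
|AD| ∈ [0, 87]

|AD| ∈ [0, 87]  (≈ [0.0000, 87.0000])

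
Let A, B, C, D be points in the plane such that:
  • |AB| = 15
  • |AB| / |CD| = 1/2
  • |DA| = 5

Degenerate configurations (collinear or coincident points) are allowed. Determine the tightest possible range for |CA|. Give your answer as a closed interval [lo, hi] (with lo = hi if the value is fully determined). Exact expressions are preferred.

|AB| ∈ {15}
|AD| ∈ {5}
|CD| ∈ {30}
|BD| ∈ [10, 20]
|AC| ∈ [25, 35]
|BC| ∈ [10, 50]

|CA| ∈ [25, 35]  (≈ [25.0000, 35.0000])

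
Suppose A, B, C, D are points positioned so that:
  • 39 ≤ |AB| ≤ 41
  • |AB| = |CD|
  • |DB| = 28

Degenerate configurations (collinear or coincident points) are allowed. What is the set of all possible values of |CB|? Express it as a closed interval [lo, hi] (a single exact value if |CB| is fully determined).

|AB| ∈ [39, 41]
|BD| ∈ {28}
|CD| ∈ [39, 41]
|AD| ∈ [11, 69]
|BC| ∈ [11, 69]
|AC| ∈ [0, 110]

|CB| ∈ [11, 69]  (≈ [11.0000, 69.0000])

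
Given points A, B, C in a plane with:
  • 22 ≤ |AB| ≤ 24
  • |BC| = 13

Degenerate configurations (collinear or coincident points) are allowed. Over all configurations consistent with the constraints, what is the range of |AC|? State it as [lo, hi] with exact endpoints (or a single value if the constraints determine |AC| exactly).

|AB| ∈ [22, 24]
|BC| ∈ {13}
|AC| ∈ [9, 37]

|AC| ∈ [9, 37]  (≈ [9.0000, 37.0000])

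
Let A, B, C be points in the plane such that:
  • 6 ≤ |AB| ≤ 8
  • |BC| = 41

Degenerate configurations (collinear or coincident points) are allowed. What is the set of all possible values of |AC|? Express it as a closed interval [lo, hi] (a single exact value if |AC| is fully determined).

|AC| ∈ [33, 49]  (≈ [33.0000, 49.0000])

|AB| ∈ [6, 8]
|BC| ∈ {41}
|AC| ∈ [33, 49]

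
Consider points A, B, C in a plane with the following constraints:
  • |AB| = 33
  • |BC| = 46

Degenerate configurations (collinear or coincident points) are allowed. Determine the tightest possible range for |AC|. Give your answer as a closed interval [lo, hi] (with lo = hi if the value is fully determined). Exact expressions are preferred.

|AB| ∈ {33}
|BC| ∈ {46}
|AC| ∈ [13, 79]

|AC| ∈ [13, 79]  (≈ [13.0000, 79.0000])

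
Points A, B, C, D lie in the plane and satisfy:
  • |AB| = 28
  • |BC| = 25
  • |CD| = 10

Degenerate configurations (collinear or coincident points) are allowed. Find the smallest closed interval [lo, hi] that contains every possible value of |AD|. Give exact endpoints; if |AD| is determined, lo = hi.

|AD| ∈ [0, 63]  (≈ [0.0000, 63.0000])

|AB| ∈ {28}
|BC| ∈ {25}
|CD| ∈ {10}
|AC| ∈ [3, 53]
|BD| ∈ [15, 35]
|AD| ∈ [0, 63]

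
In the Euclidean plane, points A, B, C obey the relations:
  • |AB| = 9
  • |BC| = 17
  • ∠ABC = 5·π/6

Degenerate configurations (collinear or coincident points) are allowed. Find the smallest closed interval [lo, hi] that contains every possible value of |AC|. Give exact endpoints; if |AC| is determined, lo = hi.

|AC| = √(153·√(3) + 370)  (≈ 25.1993)

|AB| ∈ {9}
|BC| ∈ {17}
|AC| ∈ {√(153·√(3) + 370)}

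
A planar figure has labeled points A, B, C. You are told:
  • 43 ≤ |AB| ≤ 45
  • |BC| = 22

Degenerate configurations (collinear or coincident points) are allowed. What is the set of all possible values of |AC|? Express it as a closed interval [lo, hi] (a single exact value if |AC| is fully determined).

|AB| ∈ [43, 45]
|BC| ∈ {22}
|AC| ∈ [21, 67]

|AC| ∈ [21, 67]  (≈ [21.0000, 67.0000])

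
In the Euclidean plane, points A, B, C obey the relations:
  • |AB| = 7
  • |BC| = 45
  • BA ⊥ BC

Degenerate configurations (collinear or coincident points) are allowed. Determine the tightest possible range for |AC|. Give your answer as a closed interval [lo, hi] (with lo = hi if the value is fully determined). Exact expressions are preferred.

|AC| = √(2074)  (≈ 45.5412)

|AB| ∈ {7}
|BC| ∈ {45}
|AC| ∈ {√(2074)}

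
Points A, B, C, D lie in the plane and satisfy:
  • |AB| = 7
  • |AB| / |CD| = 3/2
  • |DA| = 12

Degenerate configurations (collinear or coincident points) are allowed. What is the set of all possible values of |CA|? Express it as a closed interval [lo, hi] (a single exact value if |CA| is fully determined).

|CA| ∈ [22/3, 50/3]  (≈ [7.3333, 16.6667])

|AB| ∈ {7}
|AD| ∈ {12}
|CD| ∈ {14/3}
|BD| ∈ [5, 19]
|AC| ∈ [22/3, 50/3]
|BC| ∈ [1/3, 71/3]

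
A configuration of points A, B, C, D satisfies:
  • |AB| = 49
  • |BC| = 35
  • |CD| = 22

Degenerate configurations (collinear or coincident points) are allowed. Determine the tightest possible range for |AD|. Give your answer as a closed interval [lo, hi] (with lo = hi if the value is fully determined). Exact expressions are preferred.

|AB| ∈ {49}
|BC| ∈ {35}
|CD| ∈ {22}
|AC| ∈ [14, 84]
|BD| ∈ [13, 57]
|AD| ∈ [0, 106]

|AD| ∈ [0, 106]  (≈ [0.0000, 106.0000])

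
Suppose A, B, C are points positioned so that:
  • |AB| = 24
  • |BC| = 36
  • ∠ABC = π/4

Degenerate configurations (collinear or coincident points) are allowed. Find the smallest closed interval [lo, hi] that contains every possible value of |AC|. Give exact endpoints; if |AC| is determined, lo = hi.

|AB| ∈ {24}
|BC| ∈ {36}
|AC| ∈ {12·√(13 - 6·√(2))}

|AC| = 12·√(13 - 6·√(2))  (≈ 25.4974)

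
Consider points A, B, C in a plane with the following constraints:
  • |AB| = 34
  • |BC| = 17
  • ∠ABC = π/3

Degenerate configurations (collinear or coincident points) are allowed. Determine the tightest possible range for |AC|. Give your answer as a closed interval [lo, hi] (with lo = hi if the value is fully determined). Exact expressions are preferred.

|AB| ∈ {34}
|BC| ∈ {17}
|AC| ∈ {17·√(3)}

|AC| = 17·√(3)  (≈ 29.4449)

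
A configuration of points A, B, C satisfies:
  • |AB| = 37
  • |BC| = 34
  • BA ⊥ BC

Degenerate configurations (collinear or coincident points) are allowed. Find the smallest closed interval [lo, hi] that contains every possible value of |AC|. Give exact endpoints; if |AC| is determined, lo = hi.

|AC| = 5·√(101)  (≈ 50.2494)

|AB| ∈ {37}
|BC| ∈ {34}
|AC| ∈ {5·√(101)}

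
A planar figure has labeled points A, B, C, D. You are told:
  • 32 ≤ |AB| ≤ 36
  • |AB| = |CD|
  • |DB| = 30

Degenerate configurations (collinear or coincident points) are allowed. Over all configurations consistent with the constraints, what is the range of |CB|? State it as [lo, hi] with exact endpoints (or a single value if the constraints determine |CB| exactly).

|CB| ∈ [2, 66]  (≈ [2.0000, 66.0000])

|AB| ∈ [32, 36]
|BD| ∈ {30}
|CD| ∈ [32, 36]
|AD| ∈ [2, 66]
|BC| ∈ [2, 66]
|AC| ∈ [0, 102]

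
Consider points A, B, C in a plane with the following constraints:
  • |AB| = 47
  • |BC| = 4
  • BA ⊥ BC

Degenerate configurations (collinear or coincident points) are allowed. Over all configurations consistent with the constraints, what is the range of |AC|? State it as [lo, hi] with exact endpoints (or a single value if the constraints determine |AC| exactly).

|AB| ∈ {47}
|BC| ∈ {4}
|AC| ∈ {5·√(89)}

|AC| = 5·√(89)  (≈ 47.1699)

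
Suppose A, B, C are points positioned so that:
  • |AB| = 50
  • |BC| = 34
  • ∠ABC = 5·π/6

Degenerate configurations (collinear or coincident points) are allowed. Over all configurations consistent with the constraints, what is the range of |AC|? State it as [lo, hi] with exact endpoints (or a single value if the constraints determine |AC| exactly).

|AC| = 2·√(425·√(3) + 914)  (≈ 81.2434)

|AB| ∈ {50}
|BC| ∈ {34}
|AC| ∈ {2·√(425·√(3) + 914)}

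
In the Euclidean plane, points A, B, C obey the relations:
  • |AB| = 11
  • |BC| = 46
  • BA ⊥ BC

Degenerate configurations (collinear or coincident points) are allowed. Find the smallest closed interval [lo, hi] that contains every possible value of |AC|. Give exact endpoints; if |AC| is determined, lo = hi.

|AC| = √(2237)  (≈ 47.2969)

|AB| ∈ {11}
|BC| ∈ {46}
|AC| ∈ {√(2237)}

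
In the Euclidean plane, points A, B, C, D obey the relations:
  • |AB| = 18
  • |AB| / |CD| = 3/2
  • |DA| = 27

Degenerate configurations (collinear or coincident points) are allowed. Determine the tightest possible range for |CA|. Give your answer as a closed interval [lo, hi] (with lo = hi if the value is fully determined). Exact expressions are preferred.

|AB| ∈ {18}
|AD| ∈ {27}
|CD| ∈ {12}
|BD| ∈ [9, 45]
|AC| ∈ [15, 39]
|BC| ∈ [0, 57]

|CA| ∈ [15, 39]  (≈ [15.0000, 39.0000])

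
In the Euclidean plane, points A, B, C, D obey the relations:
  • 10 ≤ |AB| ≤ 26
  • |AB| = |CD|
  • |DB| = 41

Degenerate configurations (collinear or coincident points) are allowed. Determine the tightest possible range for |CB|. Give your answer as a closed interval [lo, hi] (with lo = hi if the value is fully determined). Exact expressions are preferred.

|CB| ∈ [15, 67]  (≈ [15.0000, 67.0000])

|AB| ∈ [10, 26]
|BD| ∈ {41}
|CD| ∈ [10, 26]
|AD| ∈ [15, 67]
|BC| ∈ [15, 67]
|AC| ∈ [0, 93]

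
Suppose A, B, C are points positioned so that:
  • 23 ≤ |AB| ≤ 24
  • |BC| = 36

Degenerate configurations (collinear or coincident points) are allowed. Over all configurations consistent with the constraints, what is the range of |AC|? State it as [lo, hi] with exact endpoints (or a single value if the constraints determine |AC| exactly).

|AB| ∈ [23, 24]
|BC| ∈ {36}
|AC| ∈ [12, 60]

|AC| ∈ [12, 60]  (≈ [12.0000, 60.0000])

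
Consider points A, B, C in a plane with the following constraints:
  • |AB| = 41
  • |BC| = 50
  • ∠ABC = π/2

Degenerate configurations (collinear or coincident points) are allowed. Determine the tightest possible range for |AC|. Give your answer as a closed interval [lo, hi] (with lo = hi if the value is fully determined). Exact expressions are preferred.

|AC| = √(4181)  (≈ 64.6607)

|AB| ∈ {41}
|BC| ∈ {50}
|AC| ∈ {√(4181)}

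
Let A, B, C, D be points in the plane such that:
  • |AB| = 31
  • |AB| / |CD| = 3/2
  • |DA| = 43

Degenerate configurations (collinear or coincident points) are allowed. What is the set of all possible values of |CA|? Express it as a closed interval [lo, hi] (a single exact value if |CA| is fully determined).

|AB| ∈ {31}
|AD| ∈ {43}
|CD| ∈ {62/3}
|BD| ∈ [12, 74]
|AC| ∈ [67/3, 191/3]
|BC| ∈ [0, 284/3]

|CA| ∈ [67/3, 191/3]  (≈ [22.3333, 63.6667])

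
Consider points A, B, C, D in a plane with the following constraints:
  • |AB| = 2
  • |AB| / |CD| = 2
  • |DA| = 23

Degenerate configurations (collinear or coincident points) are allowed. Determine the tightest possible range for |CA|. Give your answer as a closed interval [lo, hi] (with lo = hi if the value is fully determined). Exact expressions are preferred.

|CA| ∈ [22, 24]  (≈ [22.0000, 24.0000])

|AB| ∈ {2}
|AD| ∈ {23}
|CD| ∈ {1}
|BD| ∈ [21, 25]
|AC| ∈ [22, 24]
|BC| ∈ [20, 26]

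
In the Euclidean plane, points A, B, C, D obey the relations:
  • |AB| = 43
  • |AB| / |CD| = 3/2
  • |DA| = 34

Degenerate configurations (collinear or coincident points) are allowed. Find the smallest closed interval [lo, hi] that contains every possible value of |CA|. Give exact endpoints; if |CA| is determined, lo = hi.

|CA| ∈ [16/3, 188/3]  (≈ [5.3333, 62.6667])

|AB| ∈ {43}
|AD| ∈ {34}
|CD| ∈ {86/3}
|BD| ∈ [9, 77]
|AC| ∈ [16/3, 188/3]
|BC| ∈ [0, 317/3]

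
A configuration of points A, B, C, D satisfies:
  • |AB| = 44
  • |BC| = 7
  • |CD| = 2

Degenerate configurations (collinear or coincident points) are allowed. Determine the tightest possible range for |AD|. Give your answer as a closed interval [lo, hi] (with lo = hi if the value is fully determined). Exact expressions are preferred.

|AD| ∈ [35, 53]  (≈ [35.0000, 53.0000])

|AB| ∈ {44}
|BC| ∈ {7}
|CD| ∈ {2}
|AC| ∈ [37, 51]
|BD| ∈ [5, 9]
|AD| ∈ [35, 53]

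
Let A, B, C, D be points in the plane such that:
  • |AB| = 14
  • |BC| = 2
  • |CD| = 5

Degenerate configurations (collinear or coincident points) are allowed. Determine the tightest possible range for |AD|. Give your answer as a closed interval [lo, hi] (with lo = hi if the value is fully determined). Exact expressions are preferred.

|AD| ∈ [7, 21]  (≈ [7.0000, 21.0000])

|AB| ∈ {14}
|BC| ∈ {2}
|CD| ∈ {5}
|AC| ∈ [12, 16]
|BD| ∈ [3, 7]
|AD| ∈ [7, 21]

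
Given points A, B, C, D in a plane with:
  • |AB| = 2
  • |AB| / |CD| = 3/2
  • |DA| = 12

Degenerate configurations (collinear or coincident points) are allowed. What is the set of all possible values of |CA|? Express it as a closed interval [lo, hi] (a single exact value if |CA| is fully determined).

|AB| ∈ {2}
|AD| ∈ {12}
|CD| ∈ {4/3}
|BD| ∈ [10, 14]
|AC| ∈ [32/3, 40/3]
|BC| ∈ [26/3, 46/3]

|CA| ∈ [32/3, 40/3]  (≈ [10.6667, 13.3333])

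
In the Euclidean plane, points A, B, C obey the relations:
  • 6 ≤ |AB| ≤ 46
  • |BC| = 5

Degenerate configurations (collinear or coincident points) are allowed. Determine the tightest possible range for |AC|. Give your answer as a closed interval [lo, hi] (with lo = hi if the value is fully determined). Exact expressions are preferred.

|AC| ∈ [1, 51]  (≈ [1.0000, 51.0000])

|AB| ∈ [6, 46]
|BC| ∈ {5}
|AC| ∈ [1, 51]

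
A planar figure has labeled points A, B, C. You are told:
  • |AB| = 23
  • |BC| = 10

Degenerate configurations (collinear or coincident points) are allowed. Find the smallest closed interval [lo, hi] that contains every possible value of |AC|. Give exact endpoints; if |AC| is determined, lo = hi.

|AB| ∈ {23}
|BC| ∈ {10}
|AC| ∈ [13, 33]

|AC| ∈ [13, 33]  (≈ [13.0000, 33.0000])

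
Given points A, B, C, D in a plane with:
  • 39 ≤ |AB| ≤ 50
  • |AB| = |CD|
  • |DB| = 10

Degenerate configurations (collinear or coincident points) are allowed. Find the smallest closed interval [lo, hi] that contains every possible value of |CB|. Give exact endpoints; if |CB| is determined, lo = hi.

|CB| ∈ [29, 60]  (≈ [29.0000, 60.0000])

|AB| ∈ [39, 50]
|BD| ∈ {10}
|CD| ∈ [39, 50]
|AD| ∈ [29, 60]
|BC| ∈ [29, 60]
|AC| ∈ [0, 110]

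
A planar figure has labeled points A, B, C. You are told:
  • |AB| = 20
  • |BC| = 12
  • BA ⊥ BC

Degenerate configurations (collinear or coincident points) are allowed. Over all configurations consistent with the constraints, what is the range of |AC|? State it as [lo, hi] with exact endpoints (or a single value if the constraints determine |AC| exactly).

|AC| = 4·√(34)  (≈ 23.3238)

|AB| ∈ {20}
|BC| ∈ {12}
|AC| ∈ {4·√(34)}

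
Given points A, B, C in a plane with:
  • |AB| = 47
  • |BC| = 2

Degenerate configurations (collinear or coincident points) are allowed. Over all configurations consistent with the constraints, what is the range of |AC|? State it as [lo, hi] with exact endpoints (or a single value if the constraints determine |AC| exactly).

|AC| ∈ [45, 49]  (≈ [45.0000, 49.0000])

|AB| ∈ {47}
|BC| ∈ {2}
|AC| ∈ [45, 49]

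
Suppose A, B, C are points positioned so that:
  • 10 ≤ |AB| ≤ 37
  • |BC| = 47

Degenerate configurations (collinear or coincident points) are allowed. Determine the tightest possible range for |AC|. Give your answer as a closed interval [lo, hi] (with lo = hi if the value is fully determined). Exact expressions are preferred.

|AC| ∈ [10, 84]  (≈ [10.0000, 84.0000])

|AB| ∈ [10, 37]
|BC| ∈ {47}
|AC| ∈ [10, 84]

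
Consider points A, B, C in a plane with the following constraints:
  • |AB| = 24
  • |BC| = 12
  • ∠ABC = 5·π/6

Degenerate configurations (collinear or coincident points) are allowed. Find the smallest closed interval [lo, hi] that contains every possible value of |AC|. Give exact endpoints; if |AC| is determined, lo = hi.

|AC| = 12·√(2·√(3) + 5)  (≈ 34.9118)

|AB| ∈ {24}
|BC| ∈ {12}
|AC| ∈ {12·√(2·√(3) + 5)}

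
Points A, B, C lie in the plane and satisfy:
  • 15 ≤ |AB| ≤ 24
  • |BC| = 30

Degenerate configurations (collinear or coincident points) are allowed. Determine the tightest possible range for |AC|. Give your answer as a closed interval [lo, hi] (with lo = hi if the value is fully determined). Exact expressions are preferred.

|AB| ∈ [15, 24]
|BC| ∈ {30}
|AC| ∈ [6, 54]

|AC| ∈ [6, 54]  (≈ [6.0000, 54.0000])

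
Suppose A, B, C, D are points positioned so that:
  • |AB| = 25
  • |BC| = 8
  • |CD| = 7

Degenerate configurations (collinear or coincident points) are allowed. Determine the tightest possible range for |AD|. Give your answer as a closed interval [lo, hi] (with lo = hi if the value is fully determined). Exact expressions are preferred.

|AD| ∈ [10, 40]  (≈ [10.0000, 40.0000])

|AB| ∈ {25}
|BC| ∈ {8}
|CD| ∈ {7}
|AC| ∈ [17, 33]
|BD| ∈ [1, 15]
|AD| ∈ [10, 40]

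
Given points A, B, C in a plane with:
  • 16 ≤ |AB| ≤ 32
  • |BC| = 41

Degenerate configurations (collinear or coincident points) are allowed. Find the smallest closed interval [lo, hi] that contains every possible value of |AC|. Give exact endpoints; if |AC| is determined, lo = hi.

|AB| ∈ [16, 32]
|BC| ∈ {41}
|AC| ∈ [9, 73]

|AC| ∈ [9, 73]  (≈ [9.0000, 73.0000])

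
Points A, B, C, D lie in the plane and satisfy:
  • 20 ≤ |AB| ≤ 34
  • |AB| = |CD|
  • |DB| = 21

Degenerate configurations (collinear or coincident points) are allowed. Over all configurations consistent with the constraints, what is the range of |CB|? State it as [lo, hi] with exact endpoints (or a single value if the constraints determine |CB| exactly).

|CB| ∈ [0, 55]  (≈ [0.0000, 55.0000])

|AB| ∈ [20, 34]
|BD| ∈ {21}
|CD| ∈ [20, 34]
|AD| ∈ [0, 55]
|BC| ∈ [0, 55]
|AC| ∈ [0, 89]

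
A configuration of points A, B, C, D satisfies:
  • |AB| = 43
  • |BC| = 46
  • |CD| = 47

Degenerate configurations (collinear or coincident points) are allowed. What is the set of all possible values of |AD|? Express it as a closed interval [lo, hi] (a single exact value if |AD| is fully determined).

|AB| ∈ {43}
|BC| ∈ {46}
|CD| ∈ {47}
|AC| ∈ [3, 89]
|BD| ∈ [1, 93]
|AD| ∈ [0, 136]

|AD| ∈ [0, 136]  (≈ [0.0000, 136.0000])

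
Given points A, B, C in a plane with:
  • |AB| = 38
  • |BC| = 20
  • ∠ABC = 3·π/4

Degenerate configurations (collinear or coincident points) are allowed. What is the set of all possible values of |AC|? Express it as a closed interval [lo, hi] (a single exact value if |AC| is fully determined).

|AC| = 2·√(190·√(2) + 461)  (≈ 54.0259)

|AB| ∈ {38}
|BC| ∈ {20}
|AC| ∈ {2·√(190·√(2) + 461)}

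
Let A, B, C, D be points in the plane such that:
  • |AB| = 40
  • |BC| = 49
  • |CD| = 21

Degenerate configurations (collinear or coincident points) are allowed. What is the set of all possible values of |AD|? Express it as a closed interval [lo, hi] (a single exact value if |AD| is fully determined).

|AD| ∈ [0, 110]  (≈ [0.0000, 110.0000])

|AB| ∈ {40}
|BC| ∈ {49}
|CD| ∈ {21}
|AC| ∈ [9, 89]
|BD| ∈ [28, 70]
|AD| ∈ [0, 110]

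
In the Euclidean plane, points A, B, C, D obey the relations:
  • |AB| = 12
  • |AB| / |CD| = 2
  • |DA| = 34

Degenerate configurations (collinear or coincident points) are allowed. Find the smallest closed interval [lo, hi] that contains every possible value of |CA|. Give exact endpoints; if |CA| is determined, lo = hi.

|CA| ∈ [28, 40]  (≈ [28.0000, 40.0000])

|AB| ∈ {12}
|AD| ∈ {34}
|CD| ∈ {6}
|BD| ∈ [22, 46]
|AC| ∈ [28, 40]
|BC| ∈ [16, 52]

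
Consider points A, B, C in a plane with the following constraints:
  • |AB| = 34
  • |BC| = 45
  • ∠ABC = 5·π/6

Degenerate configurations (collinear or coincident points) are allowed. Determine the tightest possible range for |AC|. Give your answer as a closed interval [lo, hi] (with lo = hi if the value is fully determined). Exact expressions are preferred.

|AC| = √(1530·√(3) + 3181)  (≈ 76.3612)

|AB| ∈ {34}
|BC| ∈ {45}
|AC| ∈ {√(1530·√(3) + 3181)}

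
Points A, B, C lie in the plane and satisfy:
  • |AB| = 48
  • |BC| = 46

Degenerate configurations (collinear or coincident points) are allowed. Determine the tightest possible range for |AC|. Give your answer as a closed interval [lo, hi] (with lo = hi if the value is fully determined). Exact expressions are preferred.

|AB| ∈ {48}
|BC| ∈ {46}
|AC| ∈ [2, 94]

|AC| ∈ [2, 94]  (≈ [2.0000, 94.0000])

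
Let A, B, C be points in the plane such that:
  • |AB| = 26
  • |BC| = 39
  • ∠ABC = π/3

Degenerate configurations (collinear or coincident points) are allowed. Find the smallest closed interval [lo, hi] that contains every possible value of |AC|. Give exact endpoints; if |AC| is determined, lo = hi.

|AB| ∈ {26}
|BC| ∈ {39}
|AC| ∈ {13·√(7)}

|AC| = 13·√(7)  (≈ 34.3948)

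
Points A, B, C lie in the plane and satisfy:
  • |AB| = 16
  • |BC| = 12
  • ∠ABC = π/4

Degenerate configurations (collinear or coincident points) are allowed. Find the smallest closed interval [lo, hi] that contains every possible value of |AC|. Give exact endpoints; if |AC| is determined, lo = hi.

|AB| ∈ {16}
|BC| ∈ {12}
|AC| ∈ {4·√(25 - 12·√(2))}

|AC| = 4·√(25 - 12·√(2))  (≈ 11.3345)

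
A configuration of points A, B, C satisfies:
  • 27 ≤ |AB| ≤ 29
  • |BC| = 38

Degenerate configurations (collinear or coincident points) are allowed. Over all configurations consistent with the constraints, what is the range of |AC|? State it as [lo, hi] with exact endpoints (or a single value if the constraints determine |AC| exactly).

|AB| ∈ [27, 29]
|BC| ∈ {38}
|AC| ∈ [9, 67]

|AC| ∈ [9, 67]  (≈ [9.0000, 67.0000])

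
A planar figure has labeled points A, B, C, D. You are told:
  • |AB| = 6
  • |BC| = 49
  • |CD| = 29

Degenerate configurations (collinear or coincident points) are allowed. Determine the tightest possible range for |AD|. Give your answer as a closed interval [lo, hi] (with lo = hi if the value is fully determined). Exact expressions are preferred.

|AB| ∈ {6}
|BC| ∈ {49}
|CD| ∈ {29}
|AC| ∈ [43, 55]
|BD| ∈ [20, 78]
|AD| ∈ [14, 84]

|AD| ∈ [14, 84]  (≈ [14.0000, 84.0000])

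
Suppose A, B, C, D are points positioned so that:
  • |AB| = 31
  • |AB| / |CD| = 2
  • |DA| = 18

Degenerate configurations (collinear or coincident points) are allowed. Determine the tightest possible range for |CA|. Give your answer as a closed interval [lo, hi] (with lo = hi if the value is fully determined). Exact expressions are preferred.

|AB| ∈ {31}
|AD| ∈ {18}
|CD| ∈ {31/2}
|BD| ∈ [13, 49]
|AC| ∈ [5/2, 67/2]
|BC| ∈ [0, 129/2]

|CA| ∈ [5/2, 67/2]  (≈ [2.5000, 33.5000])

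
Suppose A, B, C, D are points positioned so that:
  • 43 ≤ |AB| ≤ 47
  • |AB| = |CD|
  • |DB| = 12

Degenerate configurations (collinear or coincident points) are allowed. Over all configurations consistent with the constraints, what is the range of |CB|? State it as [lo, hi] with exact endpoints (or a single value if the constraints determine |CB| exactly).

|AB| ∈ [43, 47]
|BD| ∈ {12}
|CD| ∈ [43, 47]
|AD| ∈ [31, 59]
|BC| ∈ [31, 59]
|AC| ∈ [0, 106]

|CB| ∈ [31, 59]  (≈ [31.0000, 59.0000])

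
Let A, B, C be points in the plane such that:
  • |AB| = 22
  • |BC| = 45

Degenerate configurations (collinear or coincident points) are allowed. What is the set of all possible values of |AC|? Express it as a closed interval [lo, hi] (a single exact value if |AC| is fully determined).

|AB| ∈ {22}
|BC| ∈ {45}
|AC| ∈ [23, 67]

|AC| ∈ [23, 67]  (≈ [23.0000, 67.0000])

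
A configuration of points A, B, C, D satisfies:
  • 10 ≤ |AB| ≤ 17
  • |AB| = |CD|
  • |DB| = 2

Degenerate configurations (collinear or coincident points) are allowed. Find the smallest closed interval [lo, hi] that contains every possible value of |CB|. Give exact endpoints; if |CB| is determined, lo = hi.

|CB| ∈ [8, 19]  (≈ [8.0000, 19.0000])

|AB| ∈ [10, 17]
|BD| ∈ {2}
|CD| ∈ [10, 17]
|AD| ∈ [8, 19]
|BC| ∈ [8, 19]
|AC| ∈ [0, 36]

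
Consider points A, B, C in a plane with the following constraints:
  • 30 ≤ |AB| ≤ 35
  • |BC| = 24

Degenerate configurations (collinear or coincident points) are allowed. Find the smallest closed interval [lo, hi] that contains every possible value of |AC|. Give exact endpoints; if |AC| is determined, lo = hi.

|AC| ∈ [6, 59]  (≈ [6.0000, 59.0000])

|AB| ∈ [30, 35]
|BC| ∈ {24}
|AC| ∈ [6, 59]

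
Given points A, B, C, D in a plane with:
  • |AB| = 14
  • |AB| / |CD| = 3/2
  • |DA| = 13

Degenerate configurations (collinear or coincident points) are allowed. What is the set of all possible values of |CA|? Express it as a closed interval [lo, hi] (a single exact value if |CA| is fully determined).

|AB| ∈ {14}
|AD| ∈ {13}
|CD| ∈ {28/3}
|BD| ∈ [1, 27]
|AC| ∈ [11/3, 67/3]
|BC| ∈ [0, 109/3]

|CA| ∈ [11/3, 67/3]  (≈ [3.6667, 22.3333])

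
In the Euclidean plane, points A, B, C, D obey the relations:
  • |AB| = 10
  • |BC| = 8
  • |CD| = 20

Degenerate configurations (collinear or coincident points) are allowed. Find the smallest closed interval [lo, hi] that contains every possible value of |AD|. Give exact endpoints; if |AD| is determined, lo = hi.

|AD| ∈ [2, 38]  (≈ [2.0000, 38.0000])

|AB| ∈ {10}
|BC| ∈ {8}
|CD| ∈ {20}
|AC| ∈ [2, 18]
|BD| ∈ [12, 28]
|AD| ∈ [2, 38]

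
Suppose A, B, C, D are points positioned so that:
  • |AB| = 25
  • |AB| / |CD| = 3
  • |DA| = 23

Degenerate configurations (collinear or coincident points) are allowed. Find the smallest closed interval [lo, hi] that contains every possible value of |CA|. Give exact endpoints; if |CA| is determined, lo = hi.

|CA| ∈ [44/3, 94/3]  (≈ [14.6667, 31.3333])

|AB| ∈ {25}
|AD| ∈ {23}
|CD| ∈ {25/3}
|BD| ∈ [2, 48]
|AC| ∈ [44/3, 94/3]
|BC| ∈ [0, 169/3]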